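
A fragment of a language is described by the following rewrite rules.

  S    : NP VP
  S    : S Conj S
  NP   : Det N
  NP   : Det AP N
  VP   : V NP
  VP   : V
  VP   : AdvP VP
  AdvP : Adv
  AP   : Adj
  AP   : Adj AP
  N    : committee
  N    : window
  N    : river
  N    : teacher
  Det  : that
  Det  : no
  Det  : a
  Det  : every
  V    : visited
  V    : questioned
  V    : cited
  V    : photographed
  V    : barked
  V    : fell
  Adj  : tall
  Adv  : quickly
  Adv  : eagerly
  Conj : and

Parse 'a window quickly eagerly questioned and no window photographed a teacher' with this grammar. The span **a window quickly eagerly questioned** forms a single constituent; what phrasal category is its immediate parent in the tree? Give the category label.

S

S
  S
    NP
      Det: a
      N: window
    VP
      AdvP
        Adv: quickly
      VP
        AdvP
          Adv: eagerly
        VP
          V: questioned
  Conj: and
  S
    NP
      Det: no
      N: window
    VP
      V: photographed
      NP
        Det: a
        N: teacher
The span 'a window quickly eagerly questioned' is the S node built by S → NP VP.
Its mother is the S built by S → S Conj S.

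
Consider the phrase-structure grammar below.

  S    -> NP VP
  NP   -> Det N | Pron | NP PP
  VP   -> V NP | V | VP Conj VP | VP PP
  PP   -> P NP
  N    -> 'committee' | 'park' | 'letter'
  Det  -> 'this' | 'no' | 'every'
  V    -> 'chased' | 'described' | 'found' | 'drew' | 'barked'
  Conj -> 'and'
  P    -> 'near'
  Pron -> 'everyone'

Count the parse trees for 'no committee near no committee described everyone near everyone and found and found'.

Two of the 4 distinct bracketings:
[S [NP [NP [Det no] [N committee]] [PP [P near] [NP [Det no] [N committee]]]] [VP [VP [V described] [NP [NP [Pron everyone]] [PP [P near] [NP [Pron everyone]]]]] [Conj and] [VP [VP [V found]] [Conj and] [VP [V found]]]]]
[S [NP [NP [Det no] [N committee]] [PP [P near] [NP [Det no] [N committee]]]] [VP [VP [VP [V described] [NP [Pron everyone]]] [PP [P near] [NP [Pron everyone]]]] [Conj and] [VP [VP [V found]] [Conj and] [VP [V found]]]]]
The difference turns on whether VP → VP PP is used at the relevant span, versus an alternative expansion of VP.

4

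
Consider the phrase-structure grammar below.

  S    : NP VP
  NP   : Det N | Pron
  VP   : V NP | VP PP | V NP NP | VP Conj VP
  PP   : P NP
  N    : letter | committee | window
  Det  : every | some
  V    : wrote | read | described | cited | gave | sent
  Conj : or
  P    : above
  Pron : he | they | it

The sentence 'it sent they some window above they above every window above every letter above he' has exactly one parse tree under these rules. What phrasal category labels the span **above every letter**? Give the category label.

PP

[S [NP [Pron it]] [VP [VP [VP [VP [VP [V sent] [NP [Pron they]] [NP [Det some] [N window]]] [PP [P above] [NP [Pron they]]]] [PP [P above] [NP [Det every] [N window]]]] [PP [P above] [NP [Det every] [N letter]]]] [PP [P above] [NP [Pron he]]]]]
The span 'above every letter' is the PP node built by PP → P NP.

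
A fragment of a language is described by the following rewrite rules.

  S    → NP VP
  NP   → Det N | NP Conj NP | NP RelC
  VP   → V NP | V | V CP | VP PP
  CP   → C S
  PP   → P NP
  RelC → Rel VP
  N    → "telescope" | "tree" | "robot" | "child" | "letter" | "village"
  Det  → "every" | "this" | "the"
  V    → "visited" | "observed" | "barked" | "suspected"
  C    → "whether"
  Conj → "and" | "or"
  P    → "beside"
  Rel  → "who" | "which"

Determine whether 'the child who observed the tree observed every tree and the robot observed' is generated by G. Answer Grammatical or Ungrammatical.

Ungrammatical

For S → NP VP, every NP-prefix leaves a non-VP remainder: after 'the child' the remainder is not a VP; after 'the child who observed' the remainder is not a VP; after 'the child who observed the tree' the remainder is not a VP.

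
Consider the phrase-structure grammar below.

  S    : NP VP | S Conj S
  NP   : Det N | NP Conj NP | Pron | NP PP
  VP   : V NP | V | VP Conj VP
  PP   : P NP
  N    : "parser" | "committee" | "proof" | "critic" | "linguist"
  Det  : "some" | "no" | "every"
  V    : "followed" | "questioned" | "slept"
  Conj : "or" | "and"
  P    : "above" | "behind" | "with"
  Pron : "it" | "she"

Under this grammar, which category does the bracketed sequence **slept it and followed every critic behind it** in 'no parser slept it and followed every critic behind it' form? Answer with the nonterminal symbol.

VP

[S [NP [Det no] [N parser]] [VP [VP [V slept] [NP [Pron it]]] [Conj and] [VP [V followed] [NP [NP [Det every] [N critic]] [PP [P behind] [NP [Pron it]]]]]]]
The span 'slept it and followed every critic behind it' is the VP node built by VP → VP Conj VP.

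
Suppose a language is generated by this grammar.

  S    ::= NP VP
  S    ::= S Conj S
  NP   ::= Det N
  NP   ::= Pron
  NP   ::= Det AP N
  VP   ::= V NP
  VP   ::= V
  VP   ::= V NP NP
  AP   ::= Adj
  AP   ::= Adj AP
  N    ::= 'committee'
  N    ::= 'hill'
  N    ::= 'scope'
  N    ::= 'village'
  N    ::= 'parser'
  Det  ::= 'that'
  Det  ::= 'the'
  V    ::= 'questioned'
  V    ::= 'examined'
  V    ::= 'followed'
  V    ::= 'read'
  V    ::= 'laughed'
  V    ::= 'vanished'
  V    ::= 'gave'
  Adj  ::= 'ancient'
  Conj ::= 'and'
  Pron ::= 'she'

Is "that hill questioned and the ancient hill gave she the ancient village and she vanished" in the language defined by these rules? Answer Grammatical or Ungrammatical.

S
  S
    NP
      Det: that
      N: hill
    VP
      V: questioned
  Conj: and
  S
    S
      NP
        Det: the
        AP
          Adj: ancient
        N: hill
      VP
        V: gave
        NP
          Pron: she
        NP
          Det: the
          AP
            Adj: ancient
          N: village
    Conj: and
    S
      NP
        Pron: she
      VP
        V: vanished
The bracketing above is licensed at every node by one of the given productions, with S at the root.

Grammatical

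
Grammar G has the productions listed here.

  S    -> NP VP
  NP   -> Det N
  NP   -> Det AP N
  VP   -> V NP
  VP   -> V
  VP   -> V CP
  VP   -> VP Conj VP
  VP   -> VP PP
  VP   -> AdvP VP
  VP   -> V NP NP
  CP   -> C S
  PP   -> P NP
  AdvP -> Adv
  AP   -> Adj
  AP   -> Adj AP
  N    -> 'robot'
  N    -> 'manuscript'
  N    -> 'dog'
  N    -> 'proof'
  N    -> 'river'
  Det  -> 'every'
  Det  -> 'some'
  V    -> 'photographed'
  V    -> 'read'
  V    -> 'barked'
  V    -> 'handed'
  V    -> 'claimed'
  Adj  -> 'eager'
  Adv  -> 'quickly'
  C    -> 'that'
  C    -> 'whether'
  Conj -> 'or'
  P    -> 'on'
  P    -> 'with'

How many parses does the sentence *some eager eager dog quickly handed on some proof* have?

2

The two bracketings:
[S [NP [Det some] [AP [Adj eager] [AP [Adj eager]]] [N dog]] [VP [VP [AdvP [Adv quickly]] [VP [V handed]]] [PP [P on] [NP [Det some] [N proof]]]]]
[S [NP [Det some] [AP [Adj eager] [AP [Adj eager]]] [N dog]] [VP [AdvP [Adv quickly]] [VP [VP [V handed]] [PP [P on] [NP [Det some] [N proof]]]]]]
The trees differ in how a recursive rule is bracketed over the same span.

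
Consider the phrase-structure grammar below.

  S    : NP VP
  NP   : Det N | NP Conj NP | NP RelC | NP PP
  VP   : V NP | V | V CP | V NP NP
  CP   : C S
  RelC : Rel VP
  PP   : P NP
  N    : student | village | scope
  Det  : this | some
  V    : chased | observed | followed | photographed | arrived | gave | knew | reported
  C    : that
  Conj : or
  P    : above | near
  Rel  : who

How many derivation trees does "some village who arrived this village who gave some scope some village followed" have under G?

Two of the 3 distinct bracketings:
[S [NP [NP [Det some] [N village]] [RelC [Rel who] [VP [V arrived] [NP [NP [Det this] [N village]] [RelC [Rel who] [VP [V gave] [NP [Det some] [N scope]] [NP [Det some] [N village]]]]]]]] [VP [V followed]]]
[S [NP [NP [Det some] [N village]] [RelC [Rel who] [VP [V arrived] [NP [NP [Det this] [N village]] [RelC [Rel who] [VP [V gave] [NP [Det some] [N scope]]]]] [NP [Det some] [N village]]]]] [VP [V followed]]]
The trees differ in how a recursive rule is bracketed over the same span.

3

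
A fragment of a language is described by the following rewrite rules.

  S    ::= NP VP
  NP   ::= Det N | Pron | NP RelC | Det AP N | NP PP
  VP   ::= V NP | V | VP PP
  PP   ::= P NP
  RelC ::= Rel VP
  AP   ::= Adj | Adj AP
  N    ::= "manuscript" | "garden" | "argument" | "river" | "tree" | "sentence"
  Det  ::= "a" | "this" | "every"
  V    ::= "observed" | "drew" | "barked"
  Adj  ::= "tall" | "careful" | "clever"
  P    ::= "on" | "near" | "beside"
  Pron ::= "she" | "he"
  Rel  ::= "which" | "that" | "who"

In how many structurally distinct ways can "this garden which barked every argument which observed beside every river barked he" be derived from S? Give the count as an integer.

Two of the 6 distinct bracketings:
[S [NP [NP [Det this] [N garden]] [RelC [Rel which] [VP [V barked] [NP [NP [Det every] [N argument]] [RelC [Rel which] [VP [VP [V observed]] [PP [P beside] [NP [Det every] [N river]]]]]]]]] [VP [V barked] [NP [Pron he]]]]
[S [NP [NP [Det this] [N garden]] [RelC [Rel which] [VP [V barked] [NP [NP [NP [Det every] [N argument]] [RelC [Rel which] [VP [V observed]]]] [PP [P beside] [NP [Det every] [N river]]]]]]] [VP [V barked] [NP [Pron he]]]]
The difference turns on whether NP → NP PP is used at the relevant span, versus an alternative expansion of NP.

6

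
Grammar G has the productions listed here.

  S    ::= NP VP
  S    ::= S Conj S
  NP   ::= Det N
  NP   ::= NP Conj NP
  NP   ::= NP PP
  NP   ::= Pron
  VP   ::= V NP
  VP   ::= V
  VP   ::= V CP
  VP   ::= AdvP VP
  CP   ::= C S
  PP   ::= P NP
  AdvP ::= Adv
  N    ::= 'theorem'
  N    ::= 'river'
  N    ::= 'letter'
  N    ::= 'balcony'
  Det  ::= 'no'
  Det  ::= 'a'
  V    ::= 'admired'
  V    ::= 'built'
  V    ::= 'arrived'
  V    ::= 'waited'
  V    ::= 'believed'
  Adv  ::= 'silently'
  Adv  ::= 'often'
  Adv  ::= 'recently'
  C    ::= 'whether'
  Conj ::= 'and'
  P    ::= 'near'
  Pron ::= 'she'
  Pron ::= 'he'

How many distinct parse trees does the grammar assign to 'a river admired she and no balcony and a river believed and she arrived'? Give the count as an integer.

4

Two of the 4 distinct bracketings:
[S [S [NP [Det a] [N river]] [VP [V admired] [NP [Pron she]]]] [Conj and] [S [S [NP [NP [Det no] [N balcony]] [Conj and] [NP [Det a] [N river]]] [VP [V believed]]] [Conj and] [S [NP [Pron she]] [VP [V arrived]]]]]
[S [S [NP [Det a] [N river]] [VP [V admired] [NP [NP [Pron she]] [Conj and] [NP [Det no] [N balcony]]]]] [Conj and] [S [S [NP [Det a] [N river]] [VP [V believed]]] [Conj and] [S [NP [Pron she]] [VP [V arrived]]]]]
The trees differ in how a recursive rule is bracketed over the same span.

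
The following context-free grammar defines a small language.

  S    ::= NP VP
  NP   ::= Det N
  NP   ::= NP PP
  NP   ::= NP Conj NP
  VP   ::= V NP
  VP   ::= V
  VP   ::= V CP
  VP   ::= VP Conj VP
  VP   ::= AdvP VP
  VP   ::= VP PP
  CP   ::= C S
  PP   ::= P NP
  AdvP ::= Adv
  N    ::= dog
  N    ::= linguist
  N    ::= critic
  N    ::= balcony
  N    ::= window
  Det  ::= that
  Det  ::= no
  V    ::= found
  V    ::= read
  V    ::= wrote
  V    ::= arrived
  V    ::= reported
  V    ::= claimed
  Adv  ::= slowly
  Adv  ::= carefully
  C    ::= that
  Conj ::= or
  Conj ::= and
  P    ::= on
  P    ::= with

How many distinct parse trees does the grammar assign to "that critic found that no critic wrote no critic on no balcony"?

Two of the 3 distinct bracketings:
[S [NP [Det that] [N critic]] [VP [V found] [CP [C that] [S [NP [Det no] [N critic]] [VP [V wrote] [NP [NP [Det no] [N critic]] [PP [P on] [NP [Det no] [N balcony]]]]]]]]]
[S [NP [Det that] [N critic]] [VP [V found] [CP [C that] [S [NP [Det no] [N critic]] [VP [VP [V wrote] [NP [Det no] [N critic]]] [PP [P on] [NP [Det no] [N balcony]]]]]]]]
The difference turns on whether NP → NP PP is used at the relevant span, versus an alternative expansion of NP.

3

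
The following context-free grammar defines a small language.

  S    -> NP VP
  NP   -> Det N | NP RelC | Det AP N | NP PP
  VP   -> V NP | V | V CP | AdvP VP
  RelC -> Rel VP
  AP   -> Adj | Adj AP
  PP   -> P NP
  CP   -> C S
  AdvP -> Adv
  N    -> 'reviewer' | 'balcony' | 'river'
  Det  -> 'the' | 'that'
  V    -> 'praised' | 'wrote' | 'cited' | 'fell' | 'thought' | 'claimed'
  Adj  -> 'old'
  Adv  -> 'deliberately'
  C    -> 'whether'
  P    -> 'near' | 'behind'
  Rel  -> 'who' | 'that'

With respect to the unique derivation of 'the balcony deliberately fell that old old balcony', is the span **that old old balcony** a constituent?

Yes

[S [NP [Det the] [N balcony]] [VP [AdvP [Adv deliberately]] [VP [V fell] [NP [Det that] [AP [Adj old] [AP [Adj old]]] [N balcony]]]]]
The words 'that old old balcony' are exhaustively dominated by a single NP node (built by NP → Det AP N), so they form a constituent.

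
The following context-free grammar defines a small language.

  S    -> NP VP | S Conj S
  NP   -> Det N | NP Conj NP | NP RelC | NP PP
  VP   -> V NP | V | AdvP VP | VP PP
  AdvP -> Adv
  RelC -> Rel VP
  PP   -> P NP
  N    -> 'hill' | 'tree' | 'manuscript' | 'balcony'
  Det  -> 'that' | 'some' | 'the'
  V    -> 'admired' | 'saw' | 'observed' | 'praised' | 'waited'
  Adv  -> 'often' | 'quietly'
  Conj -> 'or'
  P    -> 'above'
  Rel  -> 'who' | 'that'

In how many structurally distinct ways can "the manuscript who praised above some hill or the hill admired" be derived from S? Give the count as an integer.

Two of the 4 distinct bracketings:
[S [NP [NP [NP [Det the] [N manuscript]] [RelC [Rel who] [VP [VP [V praised]] [PP [P above] [NP [Det some] [N hill]]]]]] [Conj or] [NP [Det the] [N hill]]] [VP [V admired]]]
[S [NP [NP [NP [NP [Det the] [N manuscript]] [RelC [Rel who] [VP [V praised]]]] [PP [P above] [NP [Det some] [N hill]]]] [Conj or] [NP [Det the] [N hill]]] [VP [V admired]]]
The difference turns on whether NP → NP PP is used at the relevant span, versus an alternative expansion of NP.

4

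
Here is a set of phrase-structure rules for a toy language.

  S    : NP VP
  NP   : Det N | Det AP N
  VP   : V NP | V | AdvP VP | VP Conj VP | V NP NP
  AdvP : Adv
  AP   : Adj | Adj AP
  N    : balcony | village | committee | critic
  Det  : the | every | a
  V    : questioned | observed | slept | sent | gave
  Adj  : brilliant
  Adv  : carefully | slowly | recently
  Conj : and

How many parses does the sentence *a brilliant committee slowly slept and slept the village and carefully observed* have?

5

Two of the 5 distinct bracketings:
[S [NP [Det a] [AP [Adj brilliant]] [N committee]] [VP [AdvP [Adv slowly]] [VP [VP [V slept]] [Conj and] [VP [VP [V slept] [NP [Det the] [N village]]] [Conj and] [VP [AdvP [Adv carefully]] [VP [V observed]]]]]]]
[S [NP [Det a] [AP [Adj brilliant]] [N committee]] [VP [AdvP [Adv slowly]] [VP [VP [VP [V slept]] [Conj and] [VP [V slept] [NP [Det the] [N village]]]] [Conj and] [VP [AdvP [Adv carefully]] [VP [V observed]]]]]]
The trees differ in how a recursive rule is bracketed over the same span.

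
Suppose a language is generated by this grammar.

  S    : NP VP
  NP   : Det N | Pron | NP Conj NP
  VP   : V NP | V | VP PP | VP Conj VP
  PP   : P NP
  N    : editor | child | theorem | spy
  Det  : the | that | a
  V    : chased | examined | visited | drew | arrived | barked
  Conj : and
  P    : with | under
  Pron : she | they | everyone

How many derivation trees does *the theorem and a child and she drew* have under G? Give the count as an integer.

2

The two bracketings:
[S [NP [NP [Det the] [N theorem]] [Conj and] [NP [NP [Det a] [N child]] [Conj and] [NP [Pron she]]]] [VP [V drew]]]
[S [NP [NP [NP [Det the] [N theorem]] [Conj and] [NP [Det a] [N child]]] [Conj and] [NP [Pron she]]] [VP [V drew]]]
The trees differ in how a recursive rule is bracketed over the same span.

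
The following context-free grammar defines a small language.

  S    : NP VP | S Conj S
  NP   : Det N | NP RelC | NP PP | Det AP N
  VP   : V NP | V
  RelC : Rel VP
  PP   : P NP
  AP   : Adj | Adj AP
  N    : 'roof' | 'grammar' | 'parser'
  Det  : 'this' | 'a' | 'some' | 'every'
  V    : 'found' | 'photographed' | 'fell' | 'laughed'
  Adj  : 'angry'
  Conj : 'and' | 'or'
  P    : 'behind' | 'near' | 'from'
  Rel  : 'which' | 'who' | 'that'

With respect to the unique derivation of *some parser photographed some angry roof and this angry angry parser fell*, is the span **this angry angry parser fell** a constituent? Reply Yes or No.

[S [S [NP [Det some] [N parser]] [VP [V photographed] [NP [Det some] [AP [Adj angry]] [N roof]]]] [Conj and] [S [NP [Det this] [AP [Adj angry] [AP [Adj angry]]] [N parser]] [VP [V fell]]]]
The words 'this angry angry parser fell' are exhaustively dominated by a single S node (built by S → NP VP), so they form a constituent.

Yes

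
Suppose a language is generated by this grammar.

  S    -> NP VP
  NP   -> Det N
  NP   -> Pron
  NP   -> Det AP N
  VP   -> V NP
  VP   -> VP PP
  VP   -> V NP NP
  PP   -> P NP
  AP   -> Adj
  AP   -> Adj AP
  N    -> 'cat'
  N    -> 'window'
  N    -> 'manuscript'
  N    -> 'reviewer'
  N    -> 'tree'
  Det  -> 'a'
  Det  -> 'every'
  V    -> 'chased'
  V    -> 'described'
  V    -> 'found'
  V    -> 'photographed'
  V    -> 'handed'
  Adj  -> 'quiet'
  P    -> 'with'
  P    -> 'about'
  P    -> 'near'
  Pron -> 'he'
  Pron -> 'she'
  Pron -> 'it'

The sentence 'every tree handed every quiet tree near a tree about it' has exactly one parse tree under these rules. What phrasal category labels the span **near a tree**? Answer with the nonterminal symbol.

PP

[S [NP [Det every] [N tree]] [VP [VP [VP [V handed] [NP [Det every] [AP [Adj quiet]] [N tree]]] [PP [P near] [NP [Det a] [N tree]]]] [PP [P about] [NP [Pron it]]]]]
The span 'near a tree' is the PP node built by PP → P NP.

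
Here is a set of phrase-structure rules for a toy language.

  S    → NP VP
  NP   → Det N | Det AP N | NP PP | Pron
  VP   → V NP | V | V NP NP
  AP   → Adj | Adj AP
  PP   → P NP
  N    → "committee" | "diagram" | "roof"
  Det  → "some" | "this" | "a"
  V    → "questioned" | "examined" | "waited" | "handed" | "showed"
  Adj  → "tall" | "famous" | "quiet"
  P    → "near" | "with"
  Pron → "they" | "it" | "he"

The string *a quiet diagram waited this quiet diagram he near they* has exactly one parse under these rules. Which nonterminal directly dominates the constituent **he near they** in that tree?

VP

S
  NP
    Det: a
    AP
      Adj: quiet
    N: diagram
  VP
    V: waited
    NP
      Det: this
      AP
        Adj: quiet
      N: diagram
    NP
      NP
        Pron: he
      PP
        P: near
        NP
          Pron: they
The span 'he near they' is the NP node built by NP → NP PP.
Its mother is the VP built by VP → V NP NP.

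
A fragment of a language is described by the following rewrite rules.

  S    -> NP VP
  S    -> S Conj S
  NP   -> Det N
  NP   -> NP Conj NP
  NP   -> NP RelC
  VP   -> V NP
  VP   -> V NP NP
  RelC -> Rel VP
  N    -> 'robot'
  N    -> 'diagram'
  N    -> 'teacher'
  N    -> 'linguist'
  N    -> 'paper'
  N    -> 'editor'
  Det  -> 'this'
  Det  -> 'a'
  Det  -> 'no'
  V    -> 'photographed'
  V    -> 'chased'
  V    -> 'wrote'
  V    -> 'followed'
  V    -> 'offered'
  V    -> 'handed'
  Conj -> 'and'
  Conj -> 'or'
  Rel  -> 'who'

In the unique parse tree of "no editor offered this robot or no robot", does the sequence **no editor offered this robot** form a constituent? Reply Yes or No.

No

[S [NP [Det no] [N editor]] [VP [V offered] [NP [NP [Det this] [N robot]] [Conj or] [NP [Det no] [N robot]]]]]
The smallest constituent containing 'no editor offered this robot' is the S spanning 'no editor offered this robot or no robot'; no single node in the tree dominates exactly the given words.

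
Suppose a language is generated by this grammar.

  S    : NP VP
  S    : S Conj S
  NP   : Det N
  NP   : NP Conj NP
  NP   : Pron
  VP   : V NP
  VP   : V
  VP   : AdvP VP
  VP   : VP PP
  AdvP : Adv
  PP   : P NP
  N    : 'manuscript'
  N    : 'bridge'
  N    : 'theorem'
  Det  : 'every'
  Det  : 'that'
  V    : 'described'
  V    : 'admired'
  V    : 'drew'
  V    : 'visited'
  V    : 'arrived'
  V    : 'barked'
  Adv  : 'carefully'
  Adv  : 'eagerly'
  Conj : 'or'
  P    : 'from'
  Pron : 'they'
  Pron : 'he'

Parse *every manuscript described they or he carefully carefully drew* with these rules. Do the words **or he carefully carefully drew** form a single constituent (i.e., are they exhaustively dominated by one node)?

[S [S [NP [Det every] [N manuscript]] [VP [V described] [NP [Pron they]]]] [Conj or] [S [NP [Pron he]] [VP [AdvP [Adv carefully]] [VP [AdvP [Adv carefully]] [VP [V drew]]]]]]
The smallest constituent containing 'or he carefully carefully drew' is the S spanning 'every manuscript described they or he carefully carefully drew'; no single node in the tree dominates exactly the given words.

No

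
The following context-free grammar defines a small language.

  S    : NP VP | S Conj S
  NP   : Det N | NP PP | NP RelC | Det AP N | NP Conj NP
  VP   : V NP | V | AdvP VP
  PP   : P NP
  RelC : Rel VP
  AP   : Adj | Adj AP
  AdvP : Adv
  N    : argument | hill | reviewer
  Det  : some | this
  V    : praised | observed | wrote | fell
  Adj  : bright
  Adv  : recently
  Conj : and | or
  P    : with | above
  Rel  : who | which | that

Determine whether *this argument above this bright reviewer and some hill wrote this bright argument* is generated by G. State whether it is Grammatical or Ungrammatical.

Grammatical

S
  NP
    NP
      Det: this
      N: argument
    PP
      P: above
      NP
        NP
          Det: this
          AP
            Adj: bright
          N: reviewer
        Conj: and
        NP
          Det: some
          N: hill
  VP
    V: wrote
    NP
      Det: this
      AP
        Adj: bright
      N: argument
Every word is introduced by a lexical rule and the phrasal rules combine the resulting categories into a single S.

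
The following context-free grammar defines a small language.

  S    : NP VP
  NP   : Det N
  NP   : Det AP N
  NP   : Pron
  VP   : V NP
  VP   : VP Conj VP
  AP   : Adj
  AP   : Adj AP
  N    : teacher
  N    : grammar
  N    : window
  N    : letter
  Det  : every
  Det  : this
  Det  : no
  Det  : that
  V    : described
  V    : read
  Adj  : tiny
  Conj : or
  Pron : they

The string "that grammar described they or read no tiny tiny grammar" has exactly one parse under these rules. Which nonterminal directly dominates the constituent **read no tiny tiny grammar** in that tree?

S
  NP
    Det: that
    N: grammar
  VP
    VP
      V: described
      NP
        Pron: they
    Conj: or
    VP
      V: read
      NP
        Det: no
        AP
          Adj: tiny
          AP
            Adj: tiny
        N: grammar
The span 'read no tiny tiny grammar' is the VP node built by VP → V NP.
Its mother is the VP built by VP → VP Conj VP.

VP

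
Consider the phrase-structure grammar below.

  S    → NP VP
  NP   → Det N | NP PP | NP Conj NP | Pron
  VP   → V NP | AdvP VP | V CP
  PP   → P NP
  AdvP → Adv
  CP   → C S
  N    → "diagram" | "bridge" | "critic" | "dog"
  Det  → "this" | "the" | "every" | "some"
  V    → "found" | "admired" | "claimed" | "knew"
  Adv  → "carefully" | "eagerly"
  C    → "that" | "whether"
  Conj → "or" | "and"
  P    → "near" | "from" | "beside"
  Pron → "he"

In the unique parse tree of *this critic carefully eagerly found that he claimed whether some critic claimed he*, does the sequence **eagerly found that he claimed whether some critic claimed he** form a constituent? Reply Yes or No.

Yes

[S [NP [Det this] [N critic]] [VP [AdvP [Adv carefully]] [VP [AdvP [Adv eagerly]] [VP [V found] [CP [C that] [S [NP [Pron he]] [VP [V claimed] [CP [C whether] [S [NP [Det some] [N critic]] [VP [V claimed] [NP [Pron he]]]]]]]]]]]]
The words 'eagerly found that he claimed whether some critic claimed he' are exhaustively dominated by a single VP node (built by VP → AdvP VP), so they form a constituent.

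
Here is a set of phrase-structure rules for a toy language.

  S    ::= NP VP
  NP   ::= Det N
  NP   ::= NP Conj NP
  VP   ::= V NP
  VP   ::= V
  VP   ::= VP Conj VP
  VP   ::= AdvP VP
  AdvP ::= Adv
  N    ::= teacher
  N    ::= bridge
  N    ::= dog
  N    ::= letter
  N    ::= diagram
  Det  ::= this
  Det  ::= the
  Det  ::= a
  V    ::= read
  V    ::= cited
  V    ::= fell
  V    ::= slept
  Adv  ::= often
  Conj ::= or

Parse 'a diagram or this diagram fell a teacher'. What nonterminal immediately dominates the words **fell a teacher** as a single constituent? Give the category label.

S
  NP
    NP
      Det: a
      N: diagram
    Conj: or
    NP
      Det: this
      N: diagram
  VP
    V: fell
    NP
      Det: a
      N: teacher
The span 'fell a teacher' is the VP node built by VP → V NP.

VP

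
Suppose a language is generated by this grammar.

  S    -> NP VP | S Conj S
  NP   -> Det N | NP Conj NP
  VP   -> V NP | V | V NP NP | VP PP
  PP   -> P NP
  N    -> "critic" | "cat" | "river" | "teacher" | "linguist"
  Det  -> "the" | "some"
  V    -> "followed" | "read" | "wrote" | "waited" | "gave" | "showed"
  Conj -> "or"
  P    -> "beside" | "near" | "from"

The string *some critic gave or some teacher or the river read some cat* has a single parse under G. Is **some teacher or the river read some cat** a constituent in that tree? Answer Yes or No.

Yes

[S [S [NP [Det some] [N critic]] [VP [V gave]]] [Conj or] [S [NP [NP [Det some] [N teacher]] [Conj or] [NP [Det the] [N river]]] [VP [V read] [NP [Det some] [N cat]]]]]
The words 'some teacher or the river read some cat' are exhaustively dominated by a single S node (built by S → NP VP), so they form a constituent.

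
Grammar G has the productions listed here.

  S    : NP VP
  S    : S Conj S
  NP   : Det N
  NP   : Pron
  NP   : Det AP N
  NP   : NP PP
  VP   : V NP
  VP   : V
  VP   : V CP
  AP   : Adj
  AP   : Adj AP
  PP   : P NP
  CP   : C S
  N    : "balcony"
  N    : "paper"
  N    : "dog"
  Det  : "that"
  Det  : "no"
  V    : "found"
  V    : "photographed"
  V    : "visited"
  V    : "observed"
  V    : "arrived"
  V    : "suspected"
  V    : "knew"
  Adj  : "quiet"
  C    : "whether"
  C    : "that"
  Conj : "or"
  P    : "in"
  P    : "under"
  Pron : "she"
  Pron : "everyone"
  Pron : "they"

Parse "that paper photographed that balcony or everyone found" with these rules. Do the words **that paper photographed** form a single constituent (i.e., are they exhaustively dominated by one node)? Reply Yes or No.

No

[S [S [NP [Det that] [N paper]] [VP [V photographed] [NP [Det that] [N balcony]]]] [Conj or] [S [NP [Pron everyone]] [VP [V found]]]]
The smallest constituent containing 'that paper photographed' is the S spanning 'that paper photographed that balcony'; no single node in the tree dominates exactly the given words.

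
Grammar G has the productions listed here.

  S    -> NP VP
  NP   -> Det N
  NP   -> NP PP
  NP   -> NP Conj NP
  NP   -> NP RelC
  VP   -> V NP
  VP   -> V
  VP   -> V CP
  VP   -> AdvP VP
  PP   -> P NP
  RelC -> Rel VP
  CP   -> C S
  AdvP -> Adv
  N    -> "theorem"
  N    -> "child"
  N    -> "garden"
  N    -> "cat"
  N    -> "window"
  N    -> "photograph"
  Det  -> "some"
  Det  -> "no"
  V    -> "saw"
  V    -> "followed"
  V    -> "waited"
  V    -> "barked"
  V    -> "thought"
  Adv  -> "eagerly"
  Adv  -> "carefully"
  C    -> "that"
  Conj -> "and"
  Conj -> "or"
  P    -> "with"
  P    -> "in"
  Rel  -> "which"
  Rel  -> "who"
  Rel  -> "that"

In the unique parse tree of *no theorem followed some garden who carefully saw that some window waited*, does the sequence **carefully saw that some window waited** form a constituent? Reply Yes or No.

Yes

[S [NP [Det no] [N theorem]] [VP [V followed] [NP [NP [Det some] [N garden]] [RelC [Rel who] [VP [AdvP [Adv carefully]] [VP [V saw] [CP [C that] [S [NP [Det some] [N window]] [VP [V waited]]]]]]]]]]
The words 'carefully saw that some window waited' are exhaustively dominated by a single VP node (built by VP → AdvP VP), so they form a constituent.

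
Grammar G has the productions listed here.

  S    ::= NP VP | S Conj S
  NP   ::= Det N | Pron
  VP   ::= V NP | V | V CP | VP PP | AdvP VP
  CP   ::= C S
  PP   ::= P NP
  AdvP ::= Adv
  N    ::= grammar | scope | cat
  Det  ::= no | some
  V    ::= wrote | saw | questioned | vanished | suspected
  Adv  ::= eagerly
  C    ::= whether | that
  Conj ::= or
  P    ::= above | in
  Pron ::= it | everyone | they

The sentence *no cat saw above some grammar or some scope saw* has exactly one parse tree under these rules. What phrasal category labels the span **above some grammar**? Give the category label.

S
  S
    NP
      Det: no
      N: cat
    VP
      VP
        V: saw
      PP
        P: above
        NP
          Det: some
          N: grammar
  Conj: or
  S
    NP
      Det: some
      N: scope
    VP
      V: saw
The span 'above some grammar' is the PP node built by PP → P NP.

PP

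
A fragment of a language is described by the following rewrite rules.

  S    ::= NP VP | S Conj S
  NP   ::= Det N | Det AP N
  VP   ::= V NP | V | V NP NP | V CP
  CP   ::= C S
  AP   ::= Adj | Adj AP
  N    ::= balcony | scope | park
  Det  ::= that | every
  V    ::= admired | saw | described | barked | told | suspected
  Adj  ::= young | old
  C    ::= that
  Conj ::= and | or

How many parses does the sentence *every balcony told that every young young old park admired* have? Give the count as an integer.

1

[S [NP [Det every] [N balcony]] [VP [V told] [CP [C that] [S [NP [Det every] [AP [Adj young] [AP [Adj young] [AP [Adj old]]]] [N park]] [VP [V admired]]]]]]
No rule offers an alternative attachment or grouping for any span, so this is the only derivation.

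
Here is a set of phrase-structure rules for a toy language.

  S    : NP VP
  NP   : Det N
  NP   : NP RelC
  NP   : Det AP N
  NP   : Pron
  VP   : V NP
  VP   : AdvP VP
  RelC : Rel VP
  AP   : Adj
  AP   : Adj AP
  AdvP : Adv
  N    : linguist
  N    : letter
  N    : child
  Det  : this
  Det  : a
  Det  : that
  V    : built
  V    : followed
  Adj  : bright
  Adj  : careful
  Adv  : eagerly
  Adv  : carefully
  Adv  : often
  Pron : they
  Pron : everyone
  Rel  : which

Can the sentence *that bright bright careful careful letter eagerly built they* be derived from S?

Grammatical

S
  NP
    Det: that
    AP
      Adj: bright
      AP
        Adj: bright
        AP
          Adj: careful
          AP
            Adj: careful
    N: letter
  VP
    AdvP
      Adv: eagerly
    VP
      V: built
      NP
        Pron: they
The bracketing above is licensed at every node by one of the given productions, with S at the root.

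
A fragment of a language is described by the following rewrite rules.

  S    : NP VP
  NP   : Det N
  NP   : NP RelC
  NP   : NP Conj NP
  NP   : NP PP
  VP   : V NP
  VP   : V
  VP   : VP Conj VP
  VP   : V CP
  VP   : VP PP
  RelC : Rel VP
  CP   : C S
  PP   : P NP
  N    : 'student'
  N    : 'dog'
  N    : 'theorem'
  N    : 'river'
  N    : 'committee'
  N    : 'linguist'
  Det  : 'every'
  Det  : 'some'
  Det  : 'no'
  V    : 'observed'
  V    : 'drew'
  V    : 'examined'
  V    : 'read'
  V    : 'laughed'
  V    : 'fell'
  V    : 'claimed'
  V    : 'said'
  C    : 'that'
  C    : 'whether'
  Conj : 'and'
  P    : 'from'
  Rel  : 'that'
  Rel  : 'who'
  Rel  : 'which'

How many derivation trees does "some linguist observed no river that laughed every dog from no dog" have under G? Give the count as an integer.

Two of the 4 distinct bracketings:
[S [NP [Det some] [N linguist]] [VP [V observed] [NP [NP [Det no] [N river]] [RelC [Rel that] [VP [V laughed] [NP [NP [Det every] [N dog]] [PP [P from] [NP [Det no] [N dog]]]]]]]]]
[S [NP [Det some] [N linguist]] [VP [V observed] [NP [NP [Det no] [N river]] [RelC [Rel that] [VP [VP [V laughed] [NP [Det every] [N dog]]] [PP [P from] [NP [Det no] [N dog]]]]]]]]
The difference turns on whether NP → NP PP is used at the relevant span, versus an alternative expansion of NP.

4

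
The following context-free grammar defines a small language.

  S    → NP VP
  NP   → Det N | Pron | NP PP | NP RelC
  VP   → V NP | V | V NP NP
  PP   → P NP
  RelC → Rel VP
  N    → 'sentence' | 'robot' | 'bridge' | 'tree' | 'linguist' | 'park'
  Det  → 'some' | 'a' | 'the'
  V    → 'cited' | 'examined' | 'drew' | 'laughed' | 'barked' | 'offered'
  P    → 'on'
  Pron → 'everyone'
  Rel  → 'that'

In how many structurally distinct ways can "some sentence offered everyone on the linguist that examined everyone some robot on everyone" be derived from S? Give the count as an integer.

Two of the 7 distinct bracketings:
[S [NP [Det some] [N sentence]] [VP [V offered] [NP [NP [Pron everyone]] [PP [P on] [NP [NP [NP [Det the] [N linguist]] [RelC [Rel that] [VP [V examined] [NP [Pron everyone]] [NP [Det some] [N robot]]]]] [PP [P on] [NP [Pron everyone]]]]]]]]
[S [NP [Det some] [N sentence]] [VP [V offered] [NP [NP [Pron everyone]] [PP [P on] [NP [NP [Det the] [N linguist]] [RelC [Rel that] [VP [V examined] [NP [Pron everyone]] [NP [NP [Det some] [N robot]] [PP [P on] [NP [Pron everyone]]]]]]]]]]]
The trees differ in how a recursive rule is bracketed over the same span.

7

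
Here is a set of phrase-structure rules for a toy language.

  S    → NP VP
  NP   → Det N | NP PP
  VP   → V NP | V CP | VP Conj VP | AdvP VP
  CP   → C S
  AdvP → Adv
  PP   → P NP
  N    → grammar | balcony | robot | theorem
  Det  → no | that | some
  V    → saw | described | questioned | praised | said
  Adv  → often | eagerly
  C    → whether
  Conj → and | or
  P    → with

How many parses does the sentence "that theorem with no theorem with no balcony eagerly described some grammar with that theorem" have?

2

The two bracketings:
[S [NP [NP [Det that] [N theorem]] [PP [P with] [NP [NP [Det no] [N theorem]] [PP [P with] [NP [Det no] [N balcony]]]]]] [VP [AdvP [Adv eagerly]] [VP [V described] [NP [NP [Det some] [N grammar]] [PP [P with] [NP [Det that] [N theorem]]]]]]]
[S [NP [NP [NP [Det that] [N theorem]] [PP [P with] [NP [Det no] [N theorem]]]] [PP [P with] [NP [Det no] [N balcony]]]] [VP [AdvP [Adv eagerly]] [VP [V described] [NP [NP [Det some] [N grammar]] [PP [P with] [NP [Det that] [N theorem]]]]]]]
The trees differ in how a recursive rule is bracketed over the same span.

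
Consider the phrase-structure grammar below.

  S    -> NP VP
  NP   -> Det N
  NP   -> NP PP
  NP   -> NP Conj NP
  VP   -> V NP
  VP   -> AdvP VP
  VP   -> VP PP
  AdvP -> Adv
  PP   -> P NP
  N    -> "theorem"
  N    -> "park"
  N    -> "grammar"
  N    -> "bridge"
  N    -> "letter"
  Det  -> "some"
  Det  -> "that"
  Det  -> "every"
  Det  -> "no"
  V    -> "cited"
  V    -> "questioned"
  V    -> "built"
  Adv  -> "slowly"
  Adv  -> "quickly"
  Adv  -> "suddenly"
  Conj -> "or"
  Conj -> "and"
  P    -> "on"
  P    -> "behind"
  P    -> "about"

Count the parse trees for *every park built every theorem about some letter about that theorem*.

5

Two of the 5 distinct bracketings:
[S [NP [Det every] [N park]] [VP [V built] [NP [NP [Det every] [N theorem]] [PP [P about] [NP [NP [Det some] [N letter]] [PP [P about] [NP [Det that] [N theorem]]]]]]]]
[S [NP [Det every] [N park]] [VP [V built] [NP [NP [NP [Det every] [N theorem]] [PP [P about] [NP [Det some] [N letter]]]] [PP [P about] [NP [Det that] [N theorem]]]]]]
The trees differ in how a recursive rule is bracketed over the same span.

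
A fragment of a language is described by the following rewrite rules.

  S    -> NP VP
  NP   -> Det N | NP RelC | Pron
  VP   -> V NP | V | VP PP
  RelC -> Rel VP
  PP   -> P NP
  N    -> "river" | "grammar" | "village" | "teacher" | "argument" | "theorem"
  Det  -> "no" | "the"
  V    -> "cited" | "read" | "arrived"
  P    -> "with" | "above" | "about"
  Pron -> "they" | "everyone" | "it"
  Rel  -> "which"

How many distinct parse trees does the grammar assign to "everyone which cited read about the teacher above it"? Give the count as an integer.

[S [NP [NP [Pron everyone]] [RelC [Rel which] [VP [V cited]]]] [VP [VP [VP [V read]] [PP [P about] [NP [Det the] [N teacher]]]] [PP [P above] [NP [Pron it]]]]]
No rule offers an alternative attachment or grouping for any span, so this is the only derivation.

1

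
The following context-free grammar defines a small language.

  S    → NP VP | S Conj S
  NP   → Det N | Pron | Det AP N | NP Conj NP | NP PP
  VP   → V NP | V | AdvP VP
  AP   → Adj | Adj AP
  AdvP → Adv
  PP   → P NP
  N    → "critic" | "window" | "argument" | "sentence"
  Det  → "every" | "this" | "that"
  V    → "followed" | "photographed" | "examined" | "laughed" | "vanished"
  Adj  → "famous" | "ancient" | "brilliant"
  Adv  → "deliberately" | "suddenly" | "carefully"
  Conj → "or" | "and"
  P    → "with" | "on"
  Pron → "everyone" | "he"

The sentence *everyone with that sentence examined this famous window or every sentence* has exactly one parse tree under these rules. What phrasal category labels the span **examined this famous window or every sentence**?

VP

[S [NP [NP [Pron everyone]] [PP [P with] [NP [Det that] [N sentence]]]] [VP [V examined] [NP [NP [Det this] [AP [Adj famous]] [N window]] [Conj or] [NP [Det every] [N sentence]]]]]
The span 'examined this famous window or every sentence' is the VP node built by VP → V NP.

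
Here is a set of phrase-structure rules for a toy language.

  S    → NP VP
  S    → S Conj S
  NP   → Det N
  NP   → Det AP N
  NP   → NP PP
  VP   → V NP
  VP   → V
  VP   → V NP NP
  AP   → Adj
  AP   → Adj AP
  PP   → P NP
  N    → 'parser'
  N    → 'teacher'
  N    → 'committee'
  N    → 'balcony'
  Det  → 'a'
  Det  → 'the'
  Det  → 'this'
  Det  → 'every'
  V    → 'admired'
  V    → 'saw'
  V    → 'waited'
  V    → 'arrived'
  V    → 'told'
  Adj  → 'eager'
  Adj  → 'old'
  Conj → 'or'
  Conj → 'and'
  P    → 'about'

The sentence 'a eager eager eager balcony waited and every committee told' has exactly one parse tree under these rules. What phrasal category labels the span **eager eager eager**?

AP

[S [S [NP [Det a] [AP [Adj eager] [AP [Adj eager] [AP [Adj eager]]]] [N balcony]] [VP [V waited]]] [Conj and] [S [NP [Det every] [N committee]] [VP [V told]]]]
The span 'eager eager eager' is the AP node built by AP → Adj AP.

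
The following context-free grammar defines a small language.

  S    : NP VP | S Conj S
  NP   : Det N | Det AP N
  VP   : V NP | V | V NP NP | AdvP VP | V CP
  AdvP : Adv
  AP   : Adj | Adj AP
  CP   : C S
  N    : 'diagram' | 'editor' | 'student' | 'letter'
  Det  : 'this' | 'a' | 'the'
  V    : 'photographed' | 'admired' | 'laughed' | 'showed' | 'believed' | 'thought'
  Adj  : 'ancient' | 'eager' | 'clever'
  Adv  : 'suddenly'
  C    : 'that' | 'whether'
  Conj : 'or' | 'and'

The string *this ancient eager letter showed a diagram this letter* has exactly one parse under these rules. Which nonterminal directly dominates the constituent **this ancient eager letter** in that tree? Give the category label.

S
  NP
    Det: this
    AP
      Adj: ancient
      AP
        Adj: eager
    N: letter
  VP
    V: showed
    NP
      Det: a
      N: diagram
    NP
      Det: this
      N: letter
The span 'this ancient eager letter' is the NP node built by NP → Det AP N.
Its mother is the S built by S → NP VP.

S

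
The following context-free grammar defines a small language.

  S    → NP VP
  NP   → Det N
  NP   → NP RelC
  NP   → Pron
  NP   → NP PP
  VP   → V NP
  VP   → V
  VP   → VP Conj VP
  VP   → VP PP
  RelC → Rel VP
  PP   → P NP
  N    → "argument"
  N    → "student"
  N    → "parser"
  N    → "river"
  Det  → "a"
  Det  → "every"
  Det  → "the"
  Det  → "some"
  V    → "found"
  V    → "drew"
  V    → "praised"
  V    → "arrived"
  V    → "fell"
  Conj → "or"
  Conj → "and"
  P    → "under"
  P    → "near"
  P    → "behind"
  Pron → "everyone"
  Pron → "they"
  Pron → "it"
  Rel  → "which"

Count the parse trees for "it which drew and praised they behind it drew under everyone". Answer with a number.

4

Two of the 4 distinct bracketings:
[S [NP [NP [Pron it]] [RelC [Rel which] [VP [VP [V drew]] [Conj and] [VP [V praised] [NP [NP [Pron they]] [PP [P behind] [NP [Pron it]]]]]]]] [VP [VP [V drew]] [PP [P under] [NP [Pron everyone]]]]]
[S [NP [NP [Pron it]] [RelC [Rel which] [VP [VP [V drew]] [Conj and] [VP [VP [V praised] [NP [Pron they]]] [PP [P behind] [NP [Pron it]]]]]]] [VP [VP [V drew]] [PP [P under] [NP [Pron everyone]]]]]
The difference turns on whether NP → NP PP is used at the relevant span, versus an alternative expansion of NP.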